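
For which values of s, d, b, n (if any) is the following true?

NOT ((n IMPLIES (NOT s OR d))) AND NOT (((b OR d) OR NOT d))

The formula is unsatisfiable.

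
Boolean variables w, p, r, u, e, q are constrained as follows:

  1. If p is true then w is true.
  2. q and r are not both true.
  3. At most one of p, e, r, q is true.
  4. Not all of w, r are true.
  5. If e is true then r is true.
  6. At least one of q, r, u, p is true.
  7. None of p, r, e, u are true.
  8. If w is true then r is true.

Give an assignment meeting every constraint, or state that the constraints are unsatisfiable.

w: False, p: False, r: False, u: False, e: False, q: True

  (1) p=F ⇒ w: vacuous ✓
  (2) q=T, r=F — not both ✓
  (3) {p, e, r, q}: 1 true — at most one ✓
  (4) {w, r}: 0/2 true — not all ✓
  (5) e=F ⇒ r: vacuous ✓
  (6) {q, r, u, p}: 1 true — at least one ✓
  (7) {p, r, e, u}: 0 true — none ✓
  (8) w=F ⇒ r: vacuous ✓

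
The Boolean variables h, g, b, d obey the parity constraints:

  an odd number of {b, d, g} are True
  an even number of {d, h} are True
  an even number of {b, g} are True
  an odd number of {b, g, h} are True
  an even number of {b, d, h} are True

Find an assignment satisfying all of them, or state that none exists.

h = True; g = False; b = False; d = True

{b, d, g}: 1 true → odd ✓
{d, h}: 2 true → even ✓
{b, g}: 0 true → even ✓
{b, g, h}: 1 true → odd ✓
{b, d, h}: 2 true → even ✓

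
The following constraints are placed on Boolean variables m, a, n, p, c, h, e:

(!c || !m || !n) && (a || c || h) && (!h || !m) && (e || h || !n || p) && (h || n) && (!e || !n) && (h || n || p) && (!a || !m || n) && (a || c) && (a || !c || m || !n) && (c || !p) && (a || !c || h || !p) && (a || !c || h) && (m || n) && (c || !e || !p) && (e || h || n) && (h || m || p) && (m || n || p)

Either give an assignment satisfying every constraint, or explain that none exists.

Set m = False.
  then (m || n) forces n = True.
  then (!e || !n) forces e = False.
Try a = False:
  (a || c) forces c = True.
  clause (a || !c || m || !n) is falsified — backtrack.
So a = True.
Set p = False.
  then (e || h || !n || p) forces h = True.
Set c = False.
All clauses satisfied.

m=F, a=T, n=T, p=F, c=F, h=T, e=F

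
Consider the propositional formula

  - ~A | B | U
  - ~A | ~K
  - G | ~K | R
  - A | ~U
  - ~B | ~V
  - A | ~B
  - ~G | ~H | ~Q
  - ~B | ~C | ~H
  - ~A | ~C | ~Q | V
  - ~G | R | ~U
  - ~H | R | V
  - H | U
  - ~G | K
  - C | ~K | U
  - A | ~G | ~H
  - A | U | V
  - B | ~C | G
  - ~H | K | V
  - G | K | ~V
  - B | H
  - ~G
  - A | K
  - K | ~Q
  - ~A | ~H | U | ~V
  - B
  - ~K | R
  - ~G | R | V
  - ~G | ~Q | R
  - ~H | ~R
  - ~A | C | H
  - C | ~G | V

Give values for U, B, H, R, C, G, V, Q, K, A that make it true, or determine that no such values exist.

Unit clause (~G) forces G = False.
Unit clause (B) forces B = True.
In (~B | ~V) only ~V is left, so V = False.
In (A | ~B) only A is left, so A = True.
In (~A | ~K) only ~K is left, so K = False.
In (~H | K | V) only ~H is left, so H = False.
In (K | ~Q) only ~Q is left, so Q = False.
In (~A | C | H) only C is left, so C = True.
In (H | U) only U is left, so U = True.
Set R = False.
All clauses satisfied.

U = True, B = True, H = False, R = False, C = True, G = False, V = False, Q = False, K = False, A = True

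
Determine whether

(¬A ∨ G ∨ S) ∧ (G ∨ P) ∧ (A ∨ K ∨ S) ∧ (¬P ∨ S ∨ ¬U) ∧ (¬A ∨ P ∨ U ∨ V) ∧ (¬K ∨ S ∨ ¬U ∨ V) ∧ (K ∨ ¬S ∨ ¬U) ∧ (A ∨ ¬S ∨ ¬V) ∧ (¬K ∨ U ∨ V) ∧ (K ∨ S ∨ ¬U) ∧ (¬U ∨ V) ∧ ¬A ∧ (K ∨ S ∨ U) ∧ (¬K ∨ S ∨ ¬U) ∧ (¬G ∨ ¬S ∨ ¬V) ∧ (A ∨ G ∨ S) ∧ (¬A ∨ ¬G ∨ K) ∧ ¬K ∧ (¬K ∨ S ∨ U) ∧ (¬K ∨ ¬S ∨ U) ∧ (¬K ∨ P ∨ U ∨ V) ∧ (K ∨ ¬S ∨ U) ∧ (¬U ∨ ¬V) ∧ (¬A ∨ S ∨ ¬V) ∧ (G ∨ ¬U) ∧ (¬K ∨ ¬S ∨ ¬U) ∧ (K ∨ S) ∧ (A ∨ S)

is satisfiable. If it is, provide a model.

Case K = True:
  Clause (¬K) is falsified — contradiction.
Case K = False:
  (¬A) forces A = False.
  (A ∨ K ∨ S) forces S = True.
  (K ∨ ¬S ∨ ¬U) forces U = False.
  Clause (K ∨ ¬S ∨ U) is falsified — contradiction.
Both cases fail, so the formula is unsatisfiable.

No satisfying assignment exists.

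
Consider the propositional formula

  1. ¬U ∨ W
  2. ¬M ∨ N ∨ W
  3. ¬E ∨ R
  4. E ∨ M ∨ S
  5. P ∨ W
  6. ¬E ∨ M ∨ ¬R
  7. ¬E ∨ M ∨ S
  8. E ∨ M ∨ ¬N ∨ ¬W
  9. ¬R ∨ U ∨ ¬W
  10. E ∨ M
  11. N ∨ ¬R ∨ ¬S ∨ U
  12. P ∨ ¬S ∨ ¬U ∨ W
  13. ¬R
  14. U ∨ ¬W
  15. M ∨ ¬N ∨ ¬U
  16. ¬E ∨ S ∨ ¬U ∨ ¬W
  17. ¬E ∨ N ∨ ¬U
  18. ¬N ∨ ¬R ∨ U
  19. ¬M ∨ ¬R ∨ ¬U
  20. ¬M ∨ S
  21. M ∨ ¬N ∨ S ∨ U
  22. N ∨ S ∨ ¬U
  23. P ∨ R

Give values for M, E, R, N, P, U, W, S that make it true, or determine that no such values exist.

Unit clause (¬R) forces R = False.
In (P ∨ R) only P is left, so P = True.
In (¬E ∨ R) only ¬E is left, so E = False.
In (E ∨ M) only M is left, so M = True.
In (¬M ∨ S) only S is left, so S = True.
Set N = False.
  then (¬M ∨ N ∨ W) forces W = True.
  then (U ∨ ¬W) forces U = True.
All clauses satisfied.

M=T, E=F, R=F, N=F, P=T, U=T, W=T, S=T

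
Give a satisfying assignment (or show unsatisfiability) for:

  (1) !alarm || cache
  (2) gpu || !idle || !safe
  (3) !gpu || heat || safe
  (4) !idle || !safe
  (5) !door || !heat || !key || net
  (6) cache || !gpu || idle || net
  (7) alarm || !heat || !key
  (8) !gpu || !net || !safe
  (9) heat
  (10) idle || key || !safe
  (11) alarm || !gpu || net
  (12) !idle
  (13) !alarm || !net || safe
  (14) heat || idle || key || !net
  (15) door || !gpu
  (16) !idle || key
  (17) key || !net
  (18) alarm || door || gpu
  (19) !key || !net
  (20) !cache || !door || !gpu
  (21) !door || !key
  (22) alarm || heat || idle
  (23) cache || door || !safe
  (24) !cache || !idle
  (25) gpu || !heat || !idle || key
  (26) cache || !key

gpu = False, cache = True, net = False, idle = False, safe = False, alarm = True, heat = True, key = False, door = False

Unit clause (heat) forces heat = True.
Unit clause (!idle) forces idle = False.
Set gpu = False.
Set cache = True.
Try net = True:
  (key || !net) forces key = True.
  clause (!key || !net) is falsified — backtrack.
So net = False.
Set safe = False.
Set alarm = True.
Set key = False.
Set door = False.
All clauses satisfied.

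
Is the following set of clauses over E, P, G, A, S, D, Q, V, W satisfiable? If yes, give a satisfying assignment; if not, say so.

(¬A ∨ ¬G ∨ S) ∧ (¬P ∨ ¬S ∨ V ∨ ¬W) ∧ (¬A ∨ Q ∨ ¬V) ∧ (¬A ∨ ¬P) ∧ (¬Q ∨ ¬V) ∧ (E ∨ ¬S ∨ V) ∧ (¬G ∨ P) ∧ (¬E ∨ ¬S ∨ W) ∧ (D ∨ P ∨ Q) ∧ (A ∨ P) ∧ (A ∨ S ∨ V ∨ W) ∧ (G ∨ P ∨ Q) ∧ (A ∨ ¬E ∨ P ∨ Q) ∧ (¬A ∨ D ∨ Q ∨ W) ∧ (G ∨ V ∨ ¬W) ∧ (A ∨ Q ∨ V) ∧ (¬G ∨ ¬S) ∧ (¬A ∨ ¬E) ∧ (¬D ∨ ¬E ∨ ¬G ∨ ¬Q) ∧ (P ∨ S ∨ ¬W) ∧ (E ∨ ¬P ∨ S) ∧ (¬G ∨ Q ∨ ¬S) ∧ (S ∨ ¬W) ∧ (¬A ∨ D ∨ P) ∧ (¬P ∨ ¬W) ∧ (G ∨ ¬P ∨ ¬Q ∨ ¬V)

Set E = True.
  then (¬A ∨ ¬E) forces A = False.
  then (A ∨ P) forces P = True.
  then (¬P ∨ ¬W) forces W = False.
  then (¬E ∨ ¬S ∨ W) forces S = False.
  then (A ∨ S ∨ V ∨ W) forces V = True.
  then (¬Q ∨ ¬V) forces Q = False.
Set G = False.
Set D = False.
All clauses satisfied.

E = True, P = True, G = False, A = False, S = False, D = False, Q = False, V = True, W = False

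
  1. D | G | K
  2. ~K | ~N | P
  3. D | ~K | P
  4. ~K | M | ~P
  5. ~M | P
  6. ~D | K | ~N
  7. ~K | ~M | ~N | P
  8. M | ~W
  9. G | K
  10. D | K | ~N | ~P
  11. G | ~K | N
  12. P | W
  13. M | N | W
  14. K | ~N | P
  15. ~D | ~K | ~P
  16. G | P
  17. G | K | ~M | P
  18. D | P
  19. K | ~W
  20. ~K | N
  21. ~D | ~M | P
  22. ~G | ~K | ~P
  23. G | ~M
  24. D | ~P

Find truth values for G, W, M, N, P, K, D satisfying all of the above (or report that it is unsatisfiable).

G = True; W = False; M = True; N = False; P = True; K = False; D = True

Set G = True.
Try W = True:
  (M | ~W) forces M = True.
  (~M | P) forces P = True.
  (K | ~W) forces K = True.
  clause (~G | ~K | ~P) is falsified — backtrack.
So W = False.
  then (P | W) forces P = True.
  then (~G | ~K | ~P) forces K = False.
  then (D | ~P) forces D = True.
  then (~D | K | ~N) forces N = False.
  then (M | N | W) forces M = True.
All clauses satisfied.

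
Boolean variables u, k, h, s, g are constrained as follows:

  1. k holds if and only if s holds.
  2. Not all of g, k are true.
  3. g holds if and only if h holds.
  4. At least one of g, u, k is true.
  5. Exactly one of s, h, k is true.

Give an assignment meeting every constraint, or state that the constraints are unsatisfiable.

u = False, k = False, h = True, s = False, g = True

  (1) k=F, s=F — same ✓
  (2) {g, k}: 1/2 true — not all ✓
  (3) g=T, h=T — same ✓
  (4) {g, u, k}: 1 true — at least one ✓
  (5) {s, h, k}: 1 true — exactly one ✓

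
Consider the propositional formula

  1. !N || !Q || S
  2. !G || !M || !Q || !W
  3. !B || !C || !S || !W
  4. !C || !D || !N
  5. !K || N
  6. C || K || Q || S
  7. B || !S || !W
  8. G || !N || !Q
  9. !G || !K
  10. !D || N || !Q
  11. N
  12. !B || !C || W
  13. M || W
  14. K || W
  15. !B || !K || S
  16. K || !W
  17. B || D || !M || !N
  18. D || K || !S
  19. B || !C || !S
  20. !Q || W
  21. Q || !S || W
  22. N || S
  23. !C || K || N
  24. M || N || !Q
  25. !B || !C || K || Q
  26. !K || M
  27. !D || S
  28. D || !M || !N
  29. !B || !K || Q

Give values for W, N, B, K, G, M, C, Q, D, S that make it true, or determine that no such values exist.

Unsatisfiable — no assignment works.

Case K = True:
  (!K || N) forces N = True.
  (!G || !K) forces G = False.
  (G || !N || !Q) forces Q = False.
  (!K || M) forces M = True.
  (D || !M || !N) forces D = True.
  (!C || !D || !N) forces C = False.
  (!D || S) forces S = True.
  (Q || !S || W) forces W = True.
  (B || !S || !W) forces B = True.
  Clause (!B || !K || Q) is falsified — contradiction.
Case K = False:
  (N) forces N = True.
  (K || W) forces W = True.
  Clause (K || !W) is falsified — contradiction.
Both cases fail, so the formula is unsatisfiable.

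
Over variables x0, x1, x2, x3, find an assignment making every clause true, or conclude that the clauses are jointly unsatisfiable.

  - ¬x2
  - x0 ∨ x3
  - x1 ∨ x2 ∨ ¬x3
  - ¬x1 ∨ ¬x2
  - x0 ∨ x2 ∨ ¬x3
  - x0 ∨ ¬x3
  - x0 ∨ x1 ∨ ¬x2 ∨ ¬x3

x0: True; x1: True; x2: False; x3: False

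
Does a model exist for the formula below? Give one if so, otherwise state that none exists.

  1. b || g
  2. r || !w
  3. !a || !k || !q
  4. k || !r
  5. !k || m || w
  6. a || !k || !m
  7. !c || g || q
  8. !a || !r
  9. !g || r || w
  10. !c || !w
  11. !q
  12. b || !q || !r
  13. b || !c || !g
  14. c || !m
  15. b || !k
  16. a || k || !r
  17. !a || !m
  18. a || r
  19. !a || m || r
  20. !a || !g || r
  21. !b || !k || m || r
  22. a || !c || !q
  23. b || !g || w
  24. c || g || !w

g=T, a=F, c=F, m=F, q=F, w=T, b=T, r=T, k=T

Unit clause (!q) forces q = False.
Set g = True.
Try a = True:
  (!a || !r) forces r = False.
  clause (!a || !g || r) is falsified — backtrack.
So a = False.
  then (a || r) forces r = True.
  then (k || !r) forces k = True.
  then (a || !k || !m) forces m = False.
  then (b || !k) forces b = True.
  then (!k || m || w) forces w = True.
  then (!c || !w) forces c = False.
All clauses satisfied.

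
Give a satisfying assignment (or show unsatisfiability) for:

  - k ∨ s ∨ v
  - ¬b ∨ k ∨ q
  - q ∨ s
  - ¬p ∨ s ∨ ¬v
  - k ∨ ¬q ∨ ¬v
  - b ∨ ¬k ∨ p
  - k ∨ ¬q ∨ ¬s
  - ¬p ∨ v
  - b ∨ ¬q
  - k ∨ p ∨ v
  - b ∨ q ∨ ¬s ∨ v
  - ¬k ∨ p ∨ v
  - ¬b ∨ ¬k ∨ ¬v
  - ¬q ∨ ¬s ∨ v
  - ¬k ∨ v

Set q = False.
  then (q ∨ s) forces s = True.
Set p = True.
  then (¬p ∨ v) forces v = True.
Try b = True:
  (¬b ∨ k ∨ q) forces k = True.
  clause (¬b ∨ ¬k ∨ ¬v) is falsified — backtrack.
So b = False.
Set k = False.
All clauses satisfied.

q = False, p = True, v = True, s = True, b = False, k = False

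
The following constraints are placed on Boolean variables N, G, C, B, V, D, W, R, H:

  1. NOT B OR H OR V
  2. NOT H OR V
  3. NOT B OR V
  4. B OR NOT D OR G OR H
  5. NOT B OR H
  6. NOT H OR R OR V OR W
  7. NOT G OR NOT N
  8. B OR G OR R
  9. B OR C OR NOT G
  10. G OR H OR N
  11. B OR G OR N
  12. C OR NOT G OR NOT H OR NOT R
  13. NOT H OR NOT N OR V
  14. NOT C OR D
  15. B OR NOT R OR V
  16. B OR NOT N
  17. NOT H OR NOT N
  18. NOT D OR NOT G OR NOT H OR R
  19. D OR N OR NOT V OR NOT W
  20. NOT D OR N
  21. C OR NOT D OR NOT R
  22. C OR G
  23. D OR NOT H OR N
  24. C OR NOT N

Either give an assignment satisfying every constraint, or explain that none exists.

Unsatisfiable — no assignment works.

Case B = True:
  (NOT B OR V) forces V = True.
  (NOT B OR H) forces H = True.
  (NOT H OR NOT N) forces N = False.
  (NOT D OR N) forces D = False.
  Clause (D OR NOT H OR N) is falsified — contradiction.
Case B = False:
  (B OR NOT N) forces N = False.
  (B OR G OR N) forces G = True.
  (B OR C OR NOT G) forces C = True.
  (NOT C OR D) forces D = True.
  Clause (NOT D OR N) is falsified — contradiction.
Both cases fail, so the formula is unsatisfiable.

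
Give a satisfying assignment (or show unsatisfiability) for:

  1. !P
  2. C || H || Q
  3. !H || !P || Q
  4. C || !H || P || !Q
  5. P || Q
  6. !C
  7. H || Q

H=F; Q=T; P=F; C=F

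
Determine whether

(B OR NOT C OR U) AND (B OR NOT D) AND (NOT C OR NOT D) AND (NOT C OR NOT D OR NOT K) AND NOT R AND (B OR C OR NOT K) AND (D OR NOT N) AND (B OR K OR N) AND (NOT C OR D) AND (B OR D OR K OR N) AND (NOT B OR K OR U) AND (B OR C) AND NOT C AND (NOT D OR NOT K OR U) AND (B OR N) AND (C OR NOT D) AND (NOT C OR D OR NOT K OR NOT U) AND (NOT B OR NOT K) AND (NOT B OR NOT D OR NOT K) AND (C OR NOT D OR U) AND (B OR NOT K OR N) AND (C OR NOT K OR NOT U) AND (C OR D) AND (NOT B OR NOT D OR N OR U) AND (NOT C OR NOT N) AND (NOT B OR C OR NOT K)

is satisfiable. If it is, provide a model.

The formula is unsatisfiable.

Case R = True:
  Clause (NOT R) is falsified — contradiction.
Case R = False:
  (NOT C) forces C = False.
  (B OR C) forces B = True.
  (C OR NOT D) forces D = False.
  Clause (C OR D) is falsified — contradiction.
Both cases fail, so the formula is unsatisfiable.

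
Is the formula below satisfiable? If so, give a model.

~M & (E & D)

M = False, D = True, E = True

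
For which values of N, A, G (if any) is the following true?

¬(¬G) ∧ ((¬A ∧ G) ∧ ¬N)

N=F, A=F, G=T

  ¬(¬G) = True
    ¬G = False
  (¬A ∧ G) ∧ ¬N = True
    ¬A ∧ G = True
      ¬A = True
    ¬N = True
Both conjuncts True, so the formula holds.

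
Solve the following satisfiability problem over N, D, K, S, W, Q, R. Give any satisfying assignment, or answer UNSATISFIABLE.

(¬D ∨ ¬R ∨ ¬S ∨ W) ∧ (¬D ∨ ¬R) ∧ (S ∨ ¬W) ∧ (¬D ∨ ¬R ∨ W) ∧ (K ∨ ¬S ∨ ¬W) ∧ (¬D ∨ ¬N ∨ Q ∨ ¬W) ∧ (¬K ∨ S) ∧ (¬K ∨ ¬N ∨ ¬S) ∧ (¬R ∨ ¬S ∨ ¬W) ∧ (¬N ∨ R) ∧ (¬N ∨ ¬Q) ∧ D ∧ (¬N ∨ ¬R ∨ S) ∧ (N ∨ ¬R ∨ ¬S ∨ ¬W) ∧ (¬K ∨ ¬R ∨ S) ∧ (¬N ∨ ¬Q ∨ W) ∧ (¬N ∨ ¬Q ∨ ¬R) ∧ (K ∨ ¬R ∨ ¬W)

Unit clause (D) forces D = True.
In (¬D ∨ ¬R) only ¬R is left, so R = False.
In (¬N ∨ R) only ¬N is left, so N = False.
Set K = True.
  then (¬K ∨ S) forces S = True.
Set W = True.
Set Q = True.
All clauses satisfied.

N=F; D=T; K=T; S=T; W=T; Q=T; R=F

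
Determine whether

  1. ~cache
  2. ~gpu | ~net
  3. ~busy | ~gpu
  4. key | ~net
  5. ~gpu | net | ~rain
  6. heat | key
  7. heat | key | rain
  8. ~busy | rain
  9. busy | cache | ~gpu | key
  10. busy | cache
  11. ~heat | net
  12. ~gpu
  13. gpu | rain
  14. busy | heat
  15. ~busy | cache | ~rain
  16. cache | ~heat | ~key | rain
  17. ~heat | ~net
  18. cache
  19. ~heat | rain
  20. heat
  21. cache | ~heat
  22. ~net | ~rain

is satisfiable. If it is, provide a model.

The formula is unsatisfiable.

Case cache = True:
  Clause (~cache) is falsified — contradiction.
Case cache = False:
  Clause (cache) is falsified — contradiction.
Both cases fail, so the formula is unsatisfiable.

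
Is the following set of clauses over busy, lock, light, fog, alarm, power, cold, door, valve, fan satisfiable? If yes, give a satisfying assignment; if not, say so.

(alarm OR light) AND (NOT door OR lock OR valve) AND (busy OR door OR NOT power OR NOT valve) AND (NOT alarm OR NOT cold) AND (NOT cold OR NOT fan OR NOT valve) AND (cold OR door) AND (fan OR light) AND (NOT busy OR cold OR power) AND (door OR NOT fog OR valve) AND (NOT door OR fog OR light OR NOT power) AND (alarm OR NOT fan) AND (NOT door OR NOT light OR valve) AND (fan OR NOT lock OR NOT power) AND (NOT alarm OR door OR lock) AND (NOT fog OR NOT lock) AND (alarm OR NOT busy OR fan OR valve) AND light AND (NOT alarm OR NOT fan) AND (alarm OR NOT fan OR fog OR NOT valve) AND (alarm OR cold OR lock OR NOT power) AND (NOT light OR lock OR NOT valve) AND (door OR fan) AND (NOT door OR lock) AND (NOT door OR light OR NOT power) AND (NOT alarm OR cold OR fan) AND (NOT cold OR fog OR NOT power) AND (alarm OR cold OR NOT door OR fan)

busy=T, lock=T, light=T, fog=F, alarm=F, power=F, cold=T, door=T, valve=T, fan=F

Unit clause (light) forces light = True.
Set busy = True.
Set lock = True.
  then (NOT fog OR NOT lock) forces fog = False.
Set alarm = False.
  then (alarm OR NOT fan) forces fan = False.
  then (fan OR NOT lock OR NOT power) forces power = False.
  then (alarm OR NOT busy OR fan OR valve) forces valve = True.
  then (door OR fan) forces door = True.
  then (alarm OR cold OR NOT door OR fan) forces cold = True.
All clauses satisfied.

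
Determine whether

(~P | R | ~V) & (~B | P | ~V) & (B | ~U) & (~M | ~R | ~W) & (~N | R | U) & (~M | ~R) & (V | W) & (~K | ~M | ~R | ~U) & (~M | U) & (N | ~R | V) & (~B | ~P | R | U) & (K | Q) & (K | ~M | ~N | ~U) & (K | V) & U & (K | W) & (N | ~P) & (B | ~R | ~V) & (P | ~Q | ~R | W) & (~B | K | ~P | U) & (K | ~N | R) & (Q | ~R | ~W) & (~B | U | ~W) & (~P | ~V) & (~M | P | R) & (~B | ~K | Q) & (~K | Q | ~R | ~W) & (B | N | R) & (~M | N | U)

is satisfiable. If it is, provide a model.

Unit clause (U) forces U = True.
In (B | ~U) only B is left, so B = True.
Set M = False.
Try V = True:
  (~B | P | ~V) forces P = True.
  clause (~P | ~V) is falsified — backtrack.
So V = False.
  then (V | W) forces W = True.
  then (K | V) forces K = True.
  then (~B | ~K | Q) forces Q = True.
Set N = True.
Set R = True.
Set P = False.
All clauses satisfied.

M = False; V = False; N = True; R = True; W = True; Q = True; U = True; K = True; B = True; P = False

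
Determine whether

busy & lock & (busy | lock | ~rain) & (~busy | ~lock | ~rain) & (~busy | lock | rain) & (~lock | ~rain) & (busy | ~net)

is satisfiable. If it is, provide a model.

Unit clause (busy) forces busy = True.
Unit clause (lock) forces lock = True.
In (~busy | ~lock | ~rain) only ~rain is left, so rain = False.
Set net = False.
Check each clause:
  (busy): busy holds.
  (lock): lock holds.
  (busy | lock | ~rain): busy holds.
  (~busy | ~lock | ~rain): ~rain holds.
  (~busy | lock | rain): lock holds.
  (~lock | ~rain): ~rain holds.
  (busy | ~net): busy holds.
All clauses satisfied.

net: False; rain: False; busy: True; lock: True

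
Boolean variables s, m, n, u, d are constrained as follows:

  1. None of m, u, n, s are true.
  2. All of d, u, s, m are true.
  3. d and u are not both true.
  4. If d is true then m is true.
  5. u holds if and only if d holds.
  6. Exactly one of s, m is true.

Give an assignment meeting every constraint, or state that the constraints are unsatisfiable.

The formula is unsatisfiable.

Case s = True:
  Constraint (1) is violated (s=T) — contradiction.
Case s = False:
  Constraint (2) is violated (s=F) — contradiction.
Both cases fail — unsatisfiable.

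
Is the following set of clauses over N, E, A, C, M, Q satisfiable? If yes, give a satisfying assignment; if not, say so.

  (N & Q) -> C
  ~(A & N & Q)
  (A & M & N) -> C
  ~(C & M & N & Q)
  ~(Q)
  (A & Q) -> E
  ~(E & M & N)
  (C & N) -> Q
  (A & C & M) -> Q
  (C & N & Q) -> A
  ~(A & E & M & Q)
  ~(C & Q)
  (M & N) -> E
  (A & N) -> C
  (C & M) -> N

Unit clause (~Q) forces Q = False.
Set N = True.
  then (~C | ~N | Q) forces C = False.
  then (~A | C | ~N) forces A = False.
Set E = True.
  then (~E | ~M | ~N) forces M = False.
All clauses satisfied.

N = True; E = True; A = False; C = False; M = False; Q = False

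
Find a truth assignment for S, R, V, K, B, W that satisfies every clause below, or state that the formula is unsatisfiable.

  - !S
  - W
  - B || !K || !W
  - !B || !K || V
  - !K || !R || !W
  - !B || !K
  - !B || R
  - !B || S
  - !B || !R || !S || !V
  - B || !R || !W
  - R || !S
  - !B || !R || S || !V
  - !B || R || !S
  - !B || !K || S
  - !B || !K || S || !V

Unit clause (!S) forces S = False.
Unit clause (W) forces W = True.
In (!B || S) only !B is left, so B = False.
In (B || !R || !W) only !R is left, so R = False.
In (B || !K || !W) only !K is left, so K = False.
Set V = True.
All clauses satisfied.

S = False, R = False, V = True, K = False, B = False, W = True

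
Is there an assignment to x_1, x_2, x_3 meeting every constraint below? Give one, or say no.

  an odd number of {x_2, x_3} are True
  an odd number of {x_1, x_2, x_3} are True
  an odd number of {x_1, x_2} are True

x_1 = False, x_2 = True, x_3 = False

{x_2, x_3}: 1 true → odd ✓
{x_1, x_2, x_3}: 1 true → odd ✓
{x_1, x_2}: 1 true → odd ✓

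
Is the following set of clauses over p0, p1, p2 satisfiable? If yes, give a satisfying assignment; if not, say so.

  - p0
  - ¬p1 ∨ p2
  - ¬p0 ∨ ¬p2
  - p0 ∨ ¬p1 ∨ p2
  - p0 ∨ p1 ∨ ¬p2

p0: True, p1: False, p2: False

Unit clause (p0) forces p0 = True.
In (¬p0 ∨ ¬p2) only ¬p2 is left, so p2 = False.
In (¬p1 ∨ p2) only ¬p1 is left, so p1 = False.
Check each clause:
  (p0): p0 holds.
  (¬p1 ∨ p2): ¬p1 holds.
  (¬p0 ∨ ¬p2): ¬p2 holds.
  (p0 ∨ ¬p1 ∨ p2): p0 holds.
  (p0 ∨ p1 ∨ ¬p2): p0 holds.
All clauses satisfied.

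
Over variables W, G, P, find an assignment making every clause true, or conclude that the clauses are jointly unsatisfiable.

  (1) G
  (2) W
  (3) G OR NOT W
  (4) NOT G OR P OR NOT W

W=T; G=T; P=T

Unit clause (G) forces G = True.
Unit clause (W) forces W = True.
In (NOT G OR P OR NOT W) only P is left, so P = True.
Check each clause:
  (G): G holds.
  (W): W holds.
  (G OR NOT W): G holds.
  (NOT G OR P OR NOT W): P holds.
All clauses satisfied.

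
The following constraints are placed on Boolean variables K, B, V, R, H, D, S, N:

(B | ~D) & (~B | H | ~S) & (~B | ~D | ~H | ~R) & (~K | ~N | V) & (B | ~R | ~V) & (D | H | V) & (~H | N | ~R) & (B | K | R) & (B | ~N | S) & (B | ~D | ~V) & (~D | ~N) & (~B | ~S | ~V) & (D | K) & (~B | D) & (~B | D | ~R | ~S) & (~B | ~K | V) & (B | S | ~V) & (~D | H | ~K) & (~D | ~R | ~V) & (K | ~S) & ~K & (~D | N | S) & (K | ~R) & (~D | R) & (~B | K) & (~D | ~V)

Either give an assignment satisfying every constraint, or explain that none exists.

Case K = True:
  Clause (~K) is falsified — contradiction.
Case K = False:
  (D | K) forces D = True.
  (B | ~D) forces B = True.
  Clause (~B | K) is falsified — contradiction.
Both cases fail, so the formula is unsatisfiable.

Unsatisfiable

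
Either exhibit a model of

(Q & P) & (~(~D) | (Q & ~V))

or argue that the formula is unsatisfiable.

D: True, P: True, V: False, Q: True

  Q & P = True
  ~(~D) | (Q & ~V) = True
    ~(~D) = True
      ~D = False
    Q & ~V = True
      ~V = True
Both conjuncts True, so the formula holds.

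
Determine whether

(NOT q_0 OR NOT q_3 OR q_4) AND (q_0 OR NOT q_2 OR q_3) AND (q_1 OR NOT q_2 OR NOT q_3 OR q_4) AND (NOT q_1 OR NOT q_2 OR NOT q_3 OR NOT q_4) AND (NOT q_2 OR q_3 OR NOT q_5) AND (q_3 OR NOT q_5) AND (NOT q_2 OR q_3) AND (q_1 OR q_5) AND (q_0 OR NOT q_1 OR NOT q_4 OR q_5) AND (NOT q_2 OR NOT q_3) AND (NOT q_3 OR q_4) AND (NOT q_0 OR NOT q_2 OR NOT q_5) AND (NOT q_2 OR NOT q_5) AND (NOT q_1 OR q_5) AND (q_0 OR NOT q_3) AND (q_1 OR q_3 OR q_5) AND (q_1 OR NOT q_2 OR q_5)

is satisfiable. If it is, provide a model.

q_0 = True, q_1 = True, q_2 = False, q_3 = True, q_4 = True, q_5 = True

Try q_0 = False:
  (q_0 OR NOT q_3) forces q_3 = False.
  (q_0 OR NOT q_2 OR q_3) forces q_2 = False.
  (q_3 OR NOT q_5) forces q_5 = False.
  (q_1 OR q_5) forces q_1 = True.
  clause (NOT q_1 OR q_5) is falsified — backtrack.
So q_0 = True.
Set q_1 = True.
  then (NOT q_1 OR q_5) forces q_5 = True.
  then (q_3 OR NOT q_5) forces q_3 = True.
  then (NOT q_2 OR NOT q_3) forces q_2 = False.
  then (NOT q_3 OR q_4) forces q_4 = True.
All clauses satisfied.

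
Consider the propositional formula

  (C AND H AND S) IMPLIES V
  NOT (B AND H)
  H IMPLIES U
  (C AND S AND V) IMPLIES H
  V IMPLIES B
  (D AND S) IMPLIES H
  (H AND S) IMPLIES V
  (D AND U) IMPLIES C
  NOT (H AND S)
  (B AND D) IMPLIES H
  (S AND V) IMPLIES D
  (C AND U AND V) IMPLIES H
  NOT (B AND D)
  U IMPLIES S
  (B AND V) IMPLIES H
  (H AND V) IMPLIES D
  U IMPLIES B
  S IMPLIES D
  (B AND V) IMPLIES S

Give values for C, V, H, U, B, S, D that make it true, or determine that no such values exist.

Set C = True.
Try V = True:
  (B OR NOT V) forces B = True.
  (NOT B OR NOT D) forces D = False.
  (D OR NOT S OR NOT V) forces S = False.
  clause (NOT B OR S OR NOT V) is falsified — backtrack.
So V = False.
Try H = True:
  (NOT H OR NOT S OR V) forces S = False.
  (NOT B OR NOT H) forces B = False.
  (B OR NOT U) forces U = False.
  clause (NOT H OR U) is falsified — backtrack.
So H = False.
Try U = True:
  (B OR NOT U) forces B = True.
  (NOT B OR NOT D) forces D = False.
  (S OR NOT U) forces S = True.
  clause (D OR NOT S) is falsified — backtrack.
So U = False.
Set B = True.
  then (NOT B OR NOT D) forces D = False.
  then (D OR NOT S) forces S = False.
All clauses satisfied.

C = True; V = False; H = False; U = False; B = True; S = False; D = False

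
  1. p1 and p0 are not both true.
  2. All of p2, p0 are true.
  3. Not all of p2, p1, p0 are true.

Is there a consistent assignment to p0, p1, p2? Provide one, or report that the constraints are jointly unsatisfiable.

p0: True; p1: False; p2: True

  (1) p1=F, p0=T — not both ✓
  (2) {p2, p0}: all 2 true ✓
  (3) {p2, p1, p0}: 2/3 true — not all ✓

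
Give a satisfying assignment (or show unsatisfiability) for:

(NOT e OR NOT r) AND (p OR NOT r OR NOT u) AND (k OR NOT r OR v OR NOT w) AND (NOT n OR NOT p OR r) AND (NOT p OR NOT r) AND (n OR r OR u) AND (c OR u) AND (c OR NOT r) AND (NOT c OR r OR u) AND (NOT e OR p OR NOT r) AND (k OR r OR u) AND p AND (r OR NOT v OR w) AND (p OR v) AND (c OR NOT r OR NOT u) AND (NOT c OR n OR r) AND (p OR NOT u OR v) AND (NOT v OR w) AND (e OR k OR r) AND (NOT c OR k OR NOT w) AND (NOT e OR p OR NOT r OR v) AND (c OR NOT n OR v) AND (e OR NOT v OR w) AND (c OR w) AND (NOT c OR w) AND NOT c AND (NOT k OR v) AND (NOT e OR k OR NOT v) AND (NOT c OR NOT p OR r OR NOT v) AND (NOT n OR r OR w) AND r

Case p = True:
  (NOT p OR NOT r) forces r = False.
  Clause (r) is falsified — contradiction.
Case p = False:
  Clause (p) is falsified — contradiction.
Both cases fail, so the formula is unsatisfiable.

Unsatisfiable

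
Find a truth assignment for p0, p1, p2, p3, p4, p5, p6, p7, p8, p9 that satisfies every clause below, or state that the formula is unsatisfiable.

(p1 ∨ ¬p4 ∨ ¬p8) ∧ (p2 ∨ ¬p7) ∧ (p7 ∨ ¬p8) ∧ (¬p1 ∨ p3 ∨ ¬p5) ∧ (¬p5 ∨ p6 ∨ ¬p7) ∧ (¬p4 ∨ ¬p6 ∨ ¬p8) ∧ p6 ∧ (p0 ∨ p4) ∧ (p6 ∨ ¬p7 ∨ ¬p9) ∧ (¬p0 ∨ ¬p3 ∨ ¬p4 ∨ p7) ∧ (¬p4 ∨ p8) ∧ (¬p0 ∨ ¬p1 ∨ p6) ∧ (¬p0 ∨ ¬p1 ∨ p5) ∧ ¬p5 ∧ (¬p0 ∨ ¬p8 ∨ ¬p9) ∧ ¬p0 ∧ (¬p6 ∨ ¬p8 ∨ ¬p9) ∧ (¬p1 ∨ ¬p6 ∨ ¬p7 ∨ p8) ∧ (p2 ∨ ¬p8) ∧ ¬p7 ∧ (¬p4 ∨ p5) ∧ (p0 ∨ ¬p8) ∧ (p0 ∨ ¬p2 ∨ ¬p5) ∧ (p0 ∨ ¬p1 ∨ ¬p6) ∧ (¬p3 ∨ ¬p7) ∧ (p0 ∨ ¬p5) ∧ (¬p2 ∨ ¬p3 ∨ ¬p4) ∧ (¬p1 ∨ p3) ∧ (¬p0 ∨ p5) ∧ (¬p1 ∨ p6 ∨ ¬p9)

Case p0 = True:
  Clause (¬p0) is falsified — contradiction.
Case p0 = False:
  (p6) forces p6 = True.
  (p0 ∨ p4) forces p4 = True.
  (¬p4 ∨ ¬p6 ∨ ¬p8) forces p8 = False.
  Clause (¬p4 ∨ p8) is falsified — contradiction.
Both cases fail, so the formula is unsatisfiable.

UNSATISFIABLE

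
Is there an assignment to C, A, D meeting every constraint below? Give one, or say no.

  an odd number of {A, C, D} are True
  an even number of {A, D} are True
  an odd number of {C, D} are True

C = True, A = False, D = False

{A, C, D}: 1 true → odd ✓
{A, D}: 0 true → even ✓
{C, D}: 1 true → odd ✓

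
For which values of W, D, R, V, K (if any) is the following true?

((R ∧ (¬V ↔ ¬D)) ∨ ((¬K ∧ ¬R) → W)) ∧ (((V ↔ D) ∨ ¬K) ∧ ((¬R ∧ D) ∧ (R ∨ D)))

W: True, D: True, R: False, V: True, K: True

  (R ∧ (¬V ↔ ¬D)) ∨ ((¬K ∧ ¬R) → W) = True
    R ∧ (¬V ↔ ¬D) = False
      ¬V ↔ ¬D = True
        ¬V = False
        ¬D = False
    (¬K ∧ ¬R) → W = True
      ¬K ∧ ¬R = False
        ¬K = False
        ¬R = True
  ((V ↔ D) ∨ ¬K) ∧ ((¬R ∧ D) ∧ (R ∨ D)) = True
    (V ↔ D) ∨ ¬K = True
      V ↔ D = True
      ¬K = False
    (¬R ∧ D) ∧ (R ∨ D) = True
      ¬R ∧ D = True
        ¬R = True
      R ∨ D = True
Both conjuncts True, so the formula holds.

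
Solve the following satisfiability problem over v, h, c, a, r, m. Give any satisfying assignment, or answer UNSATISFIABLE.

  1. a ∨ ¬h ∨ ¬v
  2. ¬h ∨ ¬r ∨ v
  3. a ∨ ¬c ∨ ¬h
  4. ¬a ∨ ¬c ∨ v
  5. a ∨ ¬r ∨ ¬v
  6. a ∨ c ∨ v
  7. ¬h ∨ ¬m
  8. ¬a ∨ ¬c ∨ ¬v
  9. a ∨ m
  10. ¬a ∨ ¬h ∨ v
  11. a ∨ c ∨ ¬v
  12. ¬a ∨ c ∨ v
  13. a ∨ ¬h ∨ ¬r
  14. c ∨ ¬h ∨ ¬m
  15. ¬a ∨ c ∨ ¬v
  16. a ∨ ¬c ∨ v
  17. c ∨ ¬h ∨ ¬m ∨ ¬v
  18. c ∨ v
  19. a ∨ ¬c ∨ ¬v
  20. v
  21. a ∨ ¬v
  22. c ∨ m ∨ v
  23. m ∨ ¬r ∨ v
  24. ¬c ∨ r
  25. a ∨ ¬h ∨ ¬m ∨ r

UNSATISFIABLE

Case v = True:
  (a ∨ ¬v) forces a = True.
  (¬a ∨ ¬c ∨ ¬v) forces c = False.
  Clause (¬a ∨ c ∨ ¬v) is falsified — contradiction.
Case v = False:
  Clause (v) is falsified — contradiction.
Both cases fail, so the formula is unsatisfiable.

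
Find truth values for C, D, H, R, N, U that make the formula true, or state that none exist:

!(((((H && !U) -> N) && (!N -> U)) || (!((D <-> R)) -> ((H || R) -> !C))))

C: True, D: False, H: True, R: True, N: False, U: False

  !(((((H && !U) -> N) && (!N -> U)) || (!((D <-> R)) -> ((H || R) -> !C)))) = True
    (((H && !U) -> N) && (!N -> U)) || (!((D <-> R)) -> ((H || R) -> !C)) = False
      ((H && !U) -> N) && (!N -> U) = False
        (H && !U) -> N = False
          H && !U = True
            !U = True
        !N -> U = False
          !N = True
      !((D <-> R)) -> ((H || R) -> !C) = False
        !((D <-> R)) = True
          D <-> R = False
        (H || R) -> !C = False
          H || R = True
          !C = False
The formula evaluates to True.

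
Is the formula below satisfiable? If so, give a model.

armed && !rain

armed = True; rain = False

  !rain = True
Both conjuncts True, so the formula holds.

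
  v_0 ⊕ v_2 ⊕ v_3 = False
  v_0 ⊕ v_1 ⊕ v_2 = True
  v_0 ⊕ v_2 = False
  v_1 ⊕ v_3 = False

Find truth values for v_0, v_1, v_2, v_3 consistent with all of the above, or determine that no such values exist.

Unsatisfiable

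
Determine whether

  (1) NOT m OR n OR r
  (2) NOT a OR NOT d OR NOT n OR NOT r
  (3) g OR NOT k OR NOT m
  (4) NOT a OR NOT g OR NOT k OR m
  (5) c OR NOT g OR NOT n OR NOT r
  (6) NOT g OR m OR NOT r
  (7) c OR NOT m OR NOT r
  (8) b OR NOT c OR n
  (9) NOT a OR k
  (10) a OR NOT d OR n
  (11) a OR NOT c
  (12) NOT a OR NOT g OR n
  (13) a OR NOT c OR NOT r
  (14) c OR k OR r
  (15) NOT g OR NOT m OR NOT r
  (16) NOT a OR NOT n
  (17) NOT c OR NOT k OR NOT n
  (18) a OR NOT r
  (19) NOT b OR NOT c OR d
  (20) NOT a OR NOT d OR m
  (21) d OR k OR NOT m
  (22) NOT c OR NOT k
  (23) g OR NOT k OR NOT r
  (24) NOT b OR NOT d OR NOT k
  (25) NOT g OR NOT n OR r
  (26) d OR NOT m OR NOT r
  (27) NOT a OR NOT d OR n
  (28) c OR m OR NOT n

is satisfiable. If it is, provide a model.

Set d = False.
Set n = False.
Set c = False.
Try m = True:
  (NOT m OR n OR r) forces r = True.
  clause (c OR NOT m OR NOT r) is falsified — backtrack.
So m = False.
Set a = False.
  then (a OR NOT r) forces r = False.
  then (c OR k OR r) forces k = True.
Set g = False.
Set b = True.
All clauses satisfied.

d = False, n = False, c = False, m = False, a = False, k = True, g = False, b = True, r = False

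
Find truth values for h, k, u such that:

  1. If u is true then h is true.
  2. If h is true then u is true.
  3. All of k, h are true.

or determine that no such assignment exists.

h = True; k = True; u = True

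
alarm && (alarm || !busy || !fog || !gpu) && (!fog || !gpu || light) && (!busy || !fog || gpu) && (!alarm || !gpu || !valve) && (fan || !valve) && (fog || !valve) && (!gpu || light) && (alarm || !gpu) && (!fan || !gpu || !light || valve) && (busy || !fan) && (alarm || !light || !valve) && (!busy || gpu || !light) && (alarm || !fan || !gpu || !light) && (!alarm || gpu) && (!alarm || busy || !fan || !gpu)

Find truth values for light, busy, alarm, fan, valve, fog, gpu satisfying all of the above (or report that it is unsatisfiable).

light: True, busy: True, alarm: True, fan: False, valve: False, fog: True, gpu: True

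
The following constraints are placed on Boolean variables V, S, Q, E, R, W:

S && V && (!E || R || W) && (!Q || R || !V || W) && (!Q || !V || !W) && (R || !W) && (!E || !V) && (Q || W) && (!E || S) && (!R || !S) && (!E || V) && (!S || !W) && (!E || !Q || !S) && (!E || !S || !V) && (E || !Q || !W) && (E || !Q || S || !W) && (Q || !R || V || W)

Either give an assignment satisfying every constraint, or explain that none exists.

Case V = True:
  (S) forces S = True.
  (!E || !V) forces E = False.
  (!R || !S) forces R = False.
  (R || !W) forces W = False.
  (!Q || R || !V || W) forces Q = False.
  Clause (Q || W) is falsified — contradiction.
Case V = False:
  Clause (V) is falsified — contradiction.
Both cases fail, so the formula is unsatisfiable.

No satisfying assignment exists.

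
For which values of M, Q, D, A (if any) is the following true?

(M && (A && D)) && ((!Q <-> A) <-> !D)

M: True, Q: True, D: True, A: True

  M && (A && D) = True
    A && D = True
  (!Q <-> A) <-> !D = True
    !Q <-> A = False
      !Q = False
    !D = False
Both conjuncts True, so the formula holds.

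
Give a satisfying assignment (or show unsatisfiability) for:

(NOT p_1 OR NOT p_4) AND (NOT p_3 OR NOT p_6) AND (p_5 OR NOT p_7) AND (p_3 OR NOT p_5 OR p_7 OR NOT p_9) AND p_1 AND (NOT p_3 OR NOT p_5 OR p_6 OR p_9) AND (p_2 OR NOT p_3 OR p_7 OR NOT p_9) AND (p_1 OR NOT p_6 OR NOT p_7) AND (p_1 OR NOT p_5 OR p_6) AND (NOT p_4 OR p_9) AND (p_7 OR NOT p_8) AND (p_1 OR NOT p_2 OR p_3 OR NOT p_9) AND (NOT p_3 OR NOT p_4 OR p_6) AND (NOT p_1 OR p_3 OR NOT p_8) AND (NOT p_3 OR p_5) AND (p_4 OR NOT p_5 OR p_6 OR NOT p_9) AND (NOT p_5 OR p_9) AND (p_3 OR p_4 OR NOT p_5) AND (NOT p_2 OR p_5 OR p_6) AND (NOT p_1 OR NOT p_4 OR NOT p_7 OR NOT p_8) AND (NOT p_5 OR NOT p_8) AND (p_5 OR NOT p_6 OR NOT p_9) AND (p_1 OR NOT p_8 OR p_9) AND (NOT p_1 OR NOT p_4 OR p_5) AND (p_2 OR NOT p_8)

p_1 = True; p_2 = False; p_3 = False; p_4 = False; p_5 = False; p_6 = True; p_7 = False; p_8 = False; p_9 = False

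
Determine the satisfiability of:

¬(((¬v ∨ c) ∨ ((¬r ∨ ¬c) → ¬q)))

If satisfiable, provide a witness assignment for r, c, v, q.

r = False; c = False; v = True; q = True

  ¬(((¬v ∨ c) ∨ ((¬r ∨ ¬c) → ¬q))) = True
    (¬v ∨ c) ∨ ((¬r ∨ ¬c) → ¬q) = False
      ¬v ∨ c = False
        ¬v = False
      (¬r ∨ ¬c) → ¬q = False
        ¬r ∨ ¬c = True
          ¬r = True
          ¬c = True
        ¬q = False
The formula evaluates to True.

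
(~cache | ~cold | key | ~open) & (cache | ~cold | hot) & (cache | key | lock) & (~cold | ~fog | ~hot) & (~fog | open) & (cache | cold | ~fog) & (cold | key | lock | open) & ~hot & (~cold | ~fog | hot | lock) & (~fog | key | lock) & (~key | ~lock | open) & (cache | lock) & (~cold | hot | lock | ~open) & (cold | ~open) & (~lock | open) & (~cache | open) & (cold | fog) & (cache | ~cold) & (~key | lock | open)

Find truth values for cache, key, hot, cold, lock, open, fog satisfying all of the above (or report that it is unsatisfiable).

cache = True; key = True; hot = False; cold = True; lock = True; open = True; fog = True

Unit clause (~hot) forces hot = False.
Try cache = False:
  (cache | ~cold | hot) forces cold = False.
  (cache | cold | ~fog) forces fog = False.
  clause (cold | fog) is falsified — backtrack.
So cache = True.
  then (~cache | open) forces open = True.
  then (cold | ~open) forces cold = True.
  then (~cache | ~cold | key | ~open) forces key = True.
  then (~cold | hot | lock | ~open) forces lock = True.
Set fog = True.
All clauses satisfied.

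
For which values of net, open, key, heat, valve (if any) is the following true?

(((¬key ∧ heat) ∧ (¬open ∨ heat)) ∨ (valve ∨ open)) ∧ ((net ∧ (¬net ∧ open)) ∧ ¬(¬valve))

Unsatisfiable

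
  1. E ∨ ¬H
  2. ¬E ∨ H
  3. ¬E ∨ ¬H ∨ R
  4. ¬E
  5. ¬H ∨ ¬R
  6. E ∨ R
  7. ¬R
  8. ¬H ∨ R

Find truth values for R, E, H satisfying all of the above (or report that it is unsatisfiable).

The formula is unsatisfiable.

Case R = True:
  Clause (¬R) is falsified — contradiction.
Case R = False:
  (¬E) forces E = False.
  Clause (E ∨ R) is falsified — contradiction.
Both cases fail, so the formula is unsatisfiable.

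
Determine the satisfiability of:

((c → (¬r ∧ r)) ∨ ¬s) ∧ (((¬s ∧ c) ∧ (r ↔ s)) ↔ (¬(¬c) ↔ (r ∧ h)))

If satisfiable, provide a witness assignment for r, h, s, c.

r: True, h: True, s: True, c: False

  (c → (¬r ∧ r)) ∨ ¬s = True
    c → (¬r ∧ r) = True
      ¬r ∧ r = False
        ¬r = False
    ¬s = False
  ((¬s ∧ c) ∧ (r ↔ s)) ↔ (¬(¬c) ↔ (r ∧ h)) = True
    (¬s ∧ c) ∧ (r ↔ s) = False
      ¬s ∧ c = False
        ¬s = False
      r ↔ s = True
    ¬(¬c) ↔ (r ∧ h) = False
      ¬(¬c) = False
        ¬c = True
      r ∧ h = True
Both conjuncts True, so the formula holds.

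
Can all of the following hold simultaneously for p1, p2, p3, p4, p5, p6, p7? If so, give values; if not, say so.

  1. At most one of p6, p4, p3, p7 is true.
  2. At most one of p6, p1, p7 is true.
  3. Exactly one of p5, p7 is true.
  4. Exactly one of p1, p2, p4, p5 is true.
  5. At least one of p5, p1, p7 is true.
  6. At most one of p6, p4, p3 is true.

p1 = False; p2 = False; p3 = False; p4 = False; p5 = True; p6 = False; p7 = False

  (1) {p6, p4, p3, p7}: 0 true — at most one ✓
  (2) {p6, p1, p7}: 0 true — at most one ✓
  (3) {p5, p7}: 1 true — exactly one ✓
  (4) {p1, p2, p4, p5}: 1 true — exactly one ✓
  (5) {p5, p1, p7}: 1 true — at least one ✓
  (6) {p6, p4, p3}: 0 true — at most one ✓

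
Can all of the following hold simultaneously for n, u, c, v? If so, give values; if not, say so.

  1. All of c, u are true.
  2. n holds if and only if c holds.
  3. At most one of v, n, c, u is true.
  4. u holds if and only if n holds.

The formula is unsatisfiable.

Case u = True:
  (1) forces c = True.
  Constraint (3) is violated (c=T, u=T) — contradiction.
Case u = False:
  Constraint (1) is violated (u=F) — contradiction.
Both cases fail — unsatisfiable.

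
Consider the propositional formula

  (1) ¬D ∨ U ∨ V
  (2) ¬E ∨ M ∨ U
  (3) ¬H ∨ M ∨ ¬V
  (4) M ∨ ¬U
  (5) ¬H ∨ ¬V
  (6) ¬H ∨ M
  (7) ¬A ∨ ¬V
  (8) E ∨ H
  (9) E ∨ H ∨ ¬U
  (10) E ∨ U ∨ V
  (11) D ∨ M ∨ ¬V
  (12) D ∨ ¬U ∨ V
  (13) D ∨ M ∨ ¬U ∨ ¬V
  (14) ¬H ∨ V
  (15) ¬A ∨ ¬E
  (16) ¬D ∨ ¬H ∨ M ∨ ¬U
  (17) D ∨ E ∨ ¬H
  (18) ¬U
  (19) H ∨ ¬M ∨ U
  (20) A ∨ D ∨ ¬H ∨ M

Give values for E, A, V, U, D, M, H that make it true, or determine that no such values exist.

Case H = True:
  (¬H ∨ ¬V) forces V = False.
  Clause (¬H ∨ V) is falsified — contradiction.
Case H = False:
  (E ∨ H) forces E = True.
  (¬A ∨ ¬E) forces A = False.
  (¬U) forces U = False.
  (¬E ∨ M ∨ U) forces M = True.
  Clause (H ∨ ¬M ∨ U) is falsified — contradiction.
Both cases fail, so the formula is unsatisfiable.

Unsatisfiable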